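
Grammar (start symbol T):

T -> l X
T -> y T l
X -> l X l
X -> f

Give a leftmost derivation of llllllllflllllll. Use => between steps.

T=>lX=>llXl=>lllXll=>llllXlll=>lllllXllll=>llllllXlllll=>lllllllXllllll=>llllllllXlllllll=>llllllllflllllll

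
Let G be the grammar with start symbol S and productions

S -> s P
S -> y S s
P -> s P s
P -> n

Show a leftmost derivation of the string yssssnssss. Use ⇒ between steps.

S ⇒ ySs ⇒ ysPs ⇒ yssPss ⇒ ysssPsss ⇒ yssssPssss ⇒ yssssnssss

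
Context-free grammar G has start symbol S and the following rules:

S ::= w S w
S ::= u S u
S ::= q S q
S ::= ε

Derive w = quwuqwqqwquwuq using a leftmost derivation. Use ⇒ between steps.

S ⇒ qSq ⇒ quSuq ⇒ quwSwuq ⇒ quwuSuwuq ⇒ quwuqSquwuq ⇒ quwuqwSwquwuq ⇒ quwuqwqSqwquwuq ⇒ quwuqwqqwquwuq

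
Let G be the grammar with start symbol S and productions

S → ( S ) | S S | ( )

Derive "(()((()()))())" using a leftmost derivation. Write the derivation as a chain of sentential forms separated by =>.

S => (S) => (SS) => (SSS) => (()SS) => (()(S)S) => (()((S))S) => (()((SS))S) => (()((()S))S) => (()((()()))S) => (()((()()))())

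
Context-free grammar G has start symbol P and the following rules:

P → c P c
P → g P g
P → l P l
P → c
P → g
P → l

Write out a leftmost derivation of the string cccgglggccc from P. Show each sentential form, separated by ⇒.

P ⇒ cPc ⇒ ccPcc ⇒ cccPccc ⇒ cccgPgccc ⇒ cccggPggccc ⇒ cccgglggccc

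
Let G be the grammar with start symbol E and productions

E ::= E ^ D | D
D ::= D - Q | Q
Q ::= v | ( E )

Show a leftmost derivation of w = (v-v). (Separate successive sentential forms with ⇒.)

E ⇒ D ⇒ Q ⇒ (E) ⇒ (D) ⇒ (D-Q) ⇒ (Q-Q) ⇒ (v-Q) ⇒ (v-v)

E ⇒ D   [E ::= D]
D ⇒ Q   [D ::= Q]
Q ⇒ (E)   [Q ::= ( E )]
(E) ⇒ (D)   [E ::= D]
(D) ⇒ (D-Q)   [D ::= D - Q]
(D-Q) ⇒ (Q-Q)   [D ::= Q]
(Q-Q) ⇒ (v-Q)   [Q ::= v]
(v-Q) ⇒ (v-v)   [Q ::= v]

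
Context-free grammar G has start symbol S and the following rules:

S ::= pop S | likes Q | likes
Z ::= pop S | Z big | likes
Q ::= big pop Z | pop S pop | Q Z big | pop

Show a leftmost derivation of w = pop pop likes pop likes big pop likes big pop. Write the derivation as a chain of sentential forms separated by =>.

S => pop S => pop pop S => pop pop likes Q => pop pop likes pop S pop => pop pop likes pop likes Q pop => pop pop likes pop likes big pop Z pop => pop pop likes pop likes big pop Z big pop => pop pop likes pop likes big pop likes big pop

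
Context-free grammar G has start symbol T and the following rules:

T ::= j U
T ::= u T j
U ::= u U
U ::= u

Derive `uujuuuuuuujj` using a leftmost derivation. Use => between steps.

T=>uTj=>uuTjj=>uujUjj=>uujuUjj=>uujuuUjj=>uujuuuUjj=>uujuuuuUjj=>uujuuuuuUjj=>uujuuuuuuUjj=>uujuuuuuuujj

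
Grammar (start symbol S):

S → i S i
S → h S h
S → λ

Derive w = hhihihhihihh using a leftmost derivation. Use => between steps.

S => hSh   [S → h S h]
hSh => hhShh   [S → h S h]
hhShh => hhiSihh   [S → i S i]
hhiSihh => hhihShihh   [S → h S h]
hhihShihh => hhihiSihihh   [S → i S i]
hhihiSihihh => hhihihShihihh   [S → h S h]
hhihihShihihh => hhihihhihihh   [S → λ]

S => hSh => hhShh => hhiSihh => hhihShihh => hhihiSihihh => hhihihShihihh => hhihihhihihh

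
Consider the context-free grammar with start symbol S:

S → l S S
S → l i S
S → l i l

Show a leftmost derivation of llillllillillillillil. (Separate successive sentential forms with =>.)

S => lSS => lliSS => llilSSS => llillSSSS => llilllSSSSS => llillllilSSSS => llillllillilSSS => llillllillillilSS => llillllillillillilS => llillllillillillillil

S => lSS   [S → l S S]
lSS => lliSS   [S → l i S]
lliSS => llilSSS   [S → l S S]
llilSSS => llillSSSS   [S → l S S]
llillSSSS => llilllSSSSS   [S → l S S]
llilllSSSSS => llillllilSSSS   [S → l i l]
llillllilSSSS => llillllillilSSS   [S → l i l]
llillllillilSSS => llillllillillilSS   [S → l i l]
llillllillillilSS => llillllillillillilS   [S → l i l]
llillllillillillilS => llillllillillillillil   [S → l i l]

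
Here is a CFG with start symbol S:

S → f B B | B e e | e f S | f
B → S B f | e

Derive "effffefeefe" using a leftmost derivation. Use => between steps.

S=>efS=>effBB=>effSBfB=>efffBBBfB=>efffSBfBBfB=>effffBfBBfB=>effffefBBfB=>effffefeBfB=>effffefeefB=>effffefeefe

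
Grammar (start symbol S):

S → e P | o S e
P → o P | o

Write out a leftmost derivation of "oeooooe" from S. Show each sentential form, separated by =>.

S => oSe => oePe => oeoPe => oeooPe => oeoooPe => oeooooe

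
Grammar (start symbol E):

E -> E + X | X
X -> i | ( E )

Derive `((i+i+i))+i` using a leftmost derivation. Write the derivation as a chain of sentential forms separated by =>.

E => E+X   [E -> E + X]
E+X => X+X   [E -> X]
X+X => (E)+X   [X -> ( E )]
(E)+X => (X)+X   [E -> X]
(X)+X => ((E))+X   [X -> ( E )]
((E))+X => ((E+X))+X   [E -> E + X]
((E+X))+X => ((E+X+X))+X   [E -> E + X]
((E+X+X))+X => ((X+X+X))+X   [E -> X]
((X+X+X))+X => ((i+X+X))+X   [X -> i]
((i+X+X))+X => ((i+i+X))+X   [X -> i]
((i+i+X))+X => ((i+i+i))+X   [X -> i]
((i+i+i))+X => ((i+i+i))+i   [X -> i]

E => E+X => X+X => (E)+X => (X)+X => ((E))+X => ((E+X))+X => ((E+X+X))+X => ((X+X+X))+X => ((i+X+X))+X => ((i+i+X))+X => ((i+i+i))+X => ((i+i+i))+i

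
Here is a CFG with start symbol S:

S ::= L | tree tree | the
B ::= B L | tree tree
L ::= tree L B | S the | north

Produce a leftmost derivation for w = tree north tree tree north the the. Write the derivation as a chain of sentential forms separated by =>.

S => L => tree L B => tree north B => tree north B L => tree north tree tree L => tree north tree tree S the => tree north tree tree L the => tree north tree tree S the the => tree north tree tree L the the => tree north tree tree north the the

S => L   [S ::= L]
L => tree L B   [L ::= tree L B]
tree L B => tree north B   [L ::= north]
tree north B => tree north B L   [B ::= B L]
tree north B L => tree north tree tree L   [B ::= tree tree]
tree north tree tree L => tree north tree tree S the   [L ::= S the]
tree north tree tree S the => tree north tree tree L the   [S ::= L]
tree north tree tree L the => tree north tree tree S the the   [L ::= S the]
tree north tree tree S the the => tree north tree tree L the the   [S ::= L]
tree north tree tree L the the => tree north tree tree north the the   [L ::= north]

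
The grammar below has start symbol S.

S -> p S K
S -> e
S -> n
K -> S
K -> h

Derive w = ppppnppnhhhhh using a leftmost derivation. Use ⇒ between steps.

S ⇒ pSK   [S -> p S K]
pSK ⇒ ppSKK   [S -> p S K]
ppSKK ⇒ pppSKKK   [S -> p S K]
pppSKKK ⇒ ppppSKKKK   [S -> p S K]
ppppSKKKK ⇒ ppppnKKKK   [S -> n]
ppppnKKKK ⇒ ppppnSKKK   [K -> S]
ppppnSKKK ⇒ ppppnpSKKKK   [S -> p S K]
ppppnpSKKKK ⇒ ppppnppSKKKKK   [S -> p S K]
ppppnppSKKKKK ⇒ ppppnppnKKKKK   [S -> n]
ppppnppnKKKKK ⇒ ppppnppnhKKKK   [K -> h]
ppppnppnhKKKK ⇒ ppppnppnhhKKK   [K -> h]
ppppnppnhhKKK ⇒ ppppnppnhhhKK   [K -> h]
ppppnppnhhhKK ⇒ ppppnppnhhhhK   [K -> h]
ppppnppnhhhhK ⇒ ppppnppnhhhhh   [K -> h]

S ⇒ pSK ⇒ ppSKK ⇒ pppSKKK ⇒ ppppSKKKK ⇒ ppppnKKKK ⇒ ppppnSKKK ⇒ ppppnpSKKKK ⇒ ppppnppSKKKKK ⇒ ppppnppnKKKKK ⇒ ppppnppnhKKKK ⇒ ppppnppnhhKKK ⇒ ppppnppnhhhKK ⇒ ppppnppnhhhhK ⇒ ppppnppnhhhhh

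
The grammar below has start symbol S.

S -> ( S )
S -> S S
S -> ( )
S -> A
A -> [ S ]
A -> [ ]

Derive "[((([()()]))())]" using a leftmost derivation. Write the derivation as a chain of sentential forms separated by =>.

S => A   [S -> A]
A => [S]   [A -> [ S ]]
[S] => [(S)]   [S -> ( S )]
[(S)] => [(SS)]   [S -> S S]
[(SS)] => [((S)S)]   [S -> ( S )]
[((S)S)] => [(((S))S)]   [S -> ( S )]
[(((S))S)] => [(((A))S)]   [S -> A]
[(((A))S)] => [((([S]))S)]   [A -> [ S ]]
[((([S]))S)] => [((([SS]))S)]   [S -> S S]
[((([SS]))S)] => [((([()S]))S)]   [S -> ( )]
[((([()S]))S)] => [((([()()]))S)]   [S -> ( )]
[((([()()]))S)] => [((([()()]))())]   [S -> ( )]

S => A => [S] => [(S)] => [(SS)] => [((S)S)] => [(((S))S)] => [(((A))S)] => [((([S]))S)] => [((([SS]))S)] => [((([()S]))S)] => [((([()()]))S)] => [((([()()]))())]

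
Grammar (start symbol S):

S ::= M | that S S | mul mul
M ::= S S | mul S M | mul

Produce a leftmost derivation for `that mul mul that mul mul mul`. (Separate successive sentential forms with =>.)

S => that S S   [S ::= that S S]
that S S => that mul mul S   [S ::= mul mul]
that mul mul S => that mul mul that S S   [S ::= that S S]
that mul mul that S S => that mul mul that M S   [S ::= M]
that mul mul that M S => that mul mul that mul S   [M ::= mul]
that mul mul that mul S => that mul mul that mul mul mul   [S ::= mul mul]

S => that S S => that mul mul S => that mul mul that S S => that mul mul that M S => that mul mul that mul S => that mul mul that mul mul mul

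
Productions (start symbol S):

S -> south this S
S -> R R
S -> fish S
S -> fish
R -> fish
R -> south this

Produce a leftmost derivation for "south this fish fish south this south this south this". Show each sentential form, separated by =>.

S => south this S   [S -> south this S]
south this S => south this fish S   [S -> fish S]
south this fish S => south this fish fish S   [S -> fish S]
south this fish fish S => south this fish fish south this S   [S -> south this S]
south this fish fish south this S => south this fish fish south this R R   [S -> R R]
south this fish fish south this R R => south this fish fish south this south this R   [R -> south this]
south this fish fish south this south this R => south this fish fish south this south this south this   [R -> south this]

S => south this S => south this fish S => south this fish fish S => south this fish fish south this S => south this fish fish south this R R => south this fish fish south this south this R => south this fish fish south this south this south this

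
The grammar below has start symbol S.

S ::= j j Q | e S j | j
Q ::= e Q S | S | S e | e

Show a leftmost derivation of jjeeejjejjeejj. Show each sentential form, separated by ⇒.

S⇒jjQ⇒jjeQS⇒jjeSeS⇒jjeeSjeS⇒jjeeeSjjeS⇒jjeeejjQjjeS⇒jjeeejjejjeS⇒jjeeejjejjeeSj⇒jjeeejjejjeejj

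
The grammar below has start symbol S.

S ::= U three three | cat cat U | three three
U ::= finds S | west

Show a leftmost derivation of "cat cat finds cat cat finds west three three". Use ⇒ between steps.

S ⇒ cat cat U   [S ::= cat cat U]
cat cat U ⇒ cat cat finds S   [U ::= finds S]
cat cat finds S ⇒ cat cat finds cat cat U   [S ::= cat cat U]
cat cat finds cat cat U ⇒ cat cat finds cat cat finds S   [U ::= finds S]
cat cat finds cat cat finds S ⇒ cat cat finds cat cat finds U three three   [S ::= U three three]
cat cat finds cat cat finds U three three ⇒ cat cat finds cat cat finds west three three   [U ::= west]

S ⇒ cat cat U ⇒ cat cat finds S ⇒ cat cat finds cat cat U ⇒ cat cat finds cat cat finds S ⇒ cat cat finds cat cat finds U three three ⇒ cat cat finds cat cat finds west three three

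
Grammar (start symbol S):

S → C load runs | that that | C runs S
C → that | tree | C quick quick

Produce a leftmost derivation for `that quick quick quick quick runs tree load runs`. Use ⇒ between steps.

S ⇒ C runs S ⇒ C quick quick runs S ⇒ C quick quick quick quick runs S ⇒ that quick quick quick quick runs S ⇒ that quick quick quick quick runs C load runs ⇒ that quick quick quick quick runs tree load runs

S ⇒ C runs S   [S → C runs S]
C runs S ⇒ C quick quick runs S   [C → C quick quick]
C quick quick runs S ⇒ C quick quick quick quick runs S   [C → C quick quick]
C quick quick quick quick runs S ⇒ that quick quick quick quick runs S   [C → that]
that quick quick quick quick runs S ⇒ that quick quick quick quick runs C load runs   [S → C load runs]
that quick quick quick quick runs C load runs ⇒ that quick quick quick quick runs tree load runs   [C → tree]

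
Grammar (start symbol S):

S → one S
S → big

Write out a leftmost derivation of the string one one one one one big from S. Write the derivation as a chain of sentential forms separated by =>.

S => one S => one one S => one one one S => one one one one S => one one one one one S => one one one one one big

S => one S   [S → one S]
one S => one one S   [S → one S]
one one S => one one one S   [S → one S]
one one one S => one one one one S   [S → one S]
one one one one S => one one one one one S   [S → one S]
one one one one one S => one one one one one big   [S → big]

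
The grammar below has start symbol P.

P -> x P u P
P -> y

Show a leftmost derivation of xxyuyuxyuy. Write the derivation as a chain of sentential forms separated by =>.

P => xPuP => xxPuPuP => xxyuPuP => xxyuyuP => xxyuyuxPuP => xxyuyuxyuP => xxyuyuxyuy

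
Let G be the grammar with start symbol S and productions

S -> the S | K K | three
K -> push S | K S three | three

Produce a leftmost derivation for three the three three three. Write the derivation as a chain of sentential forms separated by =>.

S => K K   [S -> K K]
K K => K S three K   [K -> K S three]
K S three K => three S three K   [K -> three]
three S three K => three the S three K   [S -> the S]
three the S three K => three the three three K   [S -> three]
three the three three K => three the three three three   [K -> three]

S => K K => K S three K => three S three K => three the S three K => three the three three K => three the three three three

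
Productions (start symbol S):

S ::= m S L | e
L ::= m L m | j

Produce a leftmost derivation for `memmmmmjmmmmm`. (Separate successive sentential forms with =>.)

S=>mSL=>meL=>memLm=>memmLmm=>memmmLmmm=>memmmmLmmmm=>memmmmmLmmmmm=>memmmmmjmmmmm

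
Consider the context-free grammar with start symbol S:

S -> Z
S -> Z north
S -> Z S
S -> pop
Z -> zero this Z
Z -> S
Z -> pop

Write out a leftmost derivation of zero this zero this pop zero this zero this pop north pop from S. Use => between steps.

S => Z S => S S => Z S S => zero this Z S S => zero this zero this Z S S => zero this zero this pop S S => zero this zero this pop Z north S => zero this zero this pop zero this Z north S => zero this zero this pop zero this zero this Z north S => zero this zero this pop zero this zero this S north S => zero this zero this pop zero this zero this pop north S => zero this zero this pop zero this zero this pop north pop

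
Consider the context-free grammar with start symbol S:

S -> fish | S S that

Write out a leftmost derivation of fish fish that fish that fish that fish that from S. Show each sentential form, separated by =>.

S => S S that => S S that S that => S S that S that S that => S S that S that S that S that => fish S that S that S that S that => fish fish that S that S that S that => fish fish that fish that S that S that => fish fish that fish that fish that S that => fish fish that fish that fish that fish that

S => S S that   [S -> S S that]
S S that => S S that S that   [S -> S S that]
S S that S that => S S that S that S that   [S -> S S that]
S S that S that S that => S S that S that S that S that   [S -> S S that]
S S that S that S that S that => fish S that S that S that S that   [S -> fish]
fish S that S that S that S that => fish fish that S that S that S that   [S -> fish]
fish fish that S that S that S that => fish fish that fish that S that S that   [S -> fish]
fish fish that fish that S that S that => fish fish that fish that fish that S that   [S -> fish]
fish fish that fish that fish that S that => fish fish that fish that fish that fish that   [S -> fish]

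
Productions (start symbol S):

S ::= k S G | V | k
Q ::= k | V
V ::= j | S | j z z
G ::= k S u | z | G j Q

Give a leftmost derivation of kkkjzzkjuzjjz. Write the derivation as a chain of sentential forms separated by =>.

S=>kSG=>kkSGG=>kkkSGGG=>kkkVGGG=>kkkjzzGGG=>kkkjzzkSuGG=>kkkjzzkVuGG=>kkkjzzkjuGG=>kkkjzzkjuGjQG=>kkkjzzkjuzjQG=>kkkjzzkjuzjVG=>kkkjzzkjuzjjG=>kkkjzzkjuzjjz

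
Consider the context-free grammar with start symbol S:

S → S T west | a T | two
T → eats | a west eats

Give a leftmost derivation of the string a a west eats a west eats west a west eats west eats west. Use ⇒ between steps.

S ⇒ S T west ⇒ S T west T west ⇒ S T west T west T west ⇒ a T T west T west T west ⇒ a a west eats T west T west T west ⇒ a a west eats a west eats west T west T west ⇒ a a west eats a west eats west a west eats west T west ⇒ a a west eats a west eats west a west eats west eats west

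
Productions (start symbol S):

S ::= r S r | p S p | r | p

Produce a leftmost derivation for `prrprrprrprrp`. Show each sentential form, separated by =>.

S => pSp   [S ::= p S p]
pSp => prSrp   [S ::= r S r]
prSrp => prrSrrp   [S ::= r S r]
prrSrrp => prrpSprrp   [S ::= p S p]
prrpSprrp => prrprSrprrp   [S ::= r S r]
prrprSrprrp => prrprrSrrprrp   [S ::= r S r]
prrprrSrrprrp => prrprrprrprrp   [S ::= p]

S => pSp => prSrp => prrSrrp => prrpSprrp => prrprSrprrp => prrprrSrrprrp => prrprrprrprrp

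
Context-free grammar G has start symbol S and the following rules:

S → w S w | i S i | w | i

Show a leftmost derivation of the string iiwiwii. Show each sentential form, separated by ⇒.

S⇒iSi⇒iiSii⇒iiwSwii⇒iiwiwii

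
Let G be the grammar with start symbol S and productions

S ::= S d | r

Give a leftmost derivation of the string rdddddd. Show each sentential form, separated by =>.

S => Sd => Sdd => Sddd => Sdddd => Sddddd => Sdddddd => rdddddd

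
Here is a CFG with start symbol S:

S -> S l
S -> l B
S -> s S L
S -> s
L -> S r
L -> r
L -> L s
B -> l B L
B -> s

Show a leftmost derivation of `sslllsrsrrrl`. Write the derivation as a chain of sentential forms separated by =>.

S => Sl   [S -> S l]
Sl => sSLl   [S -> s S L]
sSLl => ssSLLl   [S -> s S L]
ssSLLl => sslBLLl   [S -> l B]
sslBLLl => ssllBLLLl   [B -> l B L]
ssllBLLLl => sslllBLLLLl   [B -> l B L]
sslllBLLLLl => sslllsLLLLl   [B -> s]
sslllsLLLLl => sslllsLsLLLl   [L -> L s]
sslllsLsLLLl => sslllsrsLLLl   [L -> r]
sslllsrsLLLl => sslllsrsrLLl   [L -> r]
sslllsrsrLLl => sslllsrsrrLl   [L -> r]
sslllsrsrrLl => sslllsrsrrrl   [L -> r]

S => Sl => sSLl => ssSLLl => sslBLLl => ssllBLLLl => sslllBLLLLl => sslllsLLLLl => sslllsLsLLLl => sslllsrsLLLl => sslllsrsrLLl => sslllsrsrrLl => sslllsrsrrrl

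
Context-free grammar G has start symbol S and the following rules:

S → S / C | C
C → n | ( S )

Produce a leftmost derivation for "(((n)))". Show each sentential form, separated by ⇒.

S ⇒ C   [S → C]
C ⇒ (S)   [C → ( S )]
(S) ⇒ (C)   [S → C]
(C) ⇒ ((S))   [C → ( S )]
((S)) ⇒ ((C))   [S → C]
((C)) ⇒ (((S)))   [C → ( S )]
(((S))) ⇒ (((C)))   [S → C]
(((C))) ⇒ (((n)))   [C → n]

S⇒C⇒(S)⇒(C)⇒((S))⇒((C))⇒(((S)))⇒(((C)))⇒(((n)))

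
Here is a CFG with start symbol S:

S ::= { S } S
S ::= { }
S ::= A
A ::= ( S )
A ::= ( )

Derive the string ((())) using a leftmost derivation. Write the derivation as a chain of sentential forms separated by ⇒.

S ⇒ A   [S ::= A]
A ⇒ (S)   [A ::= ( S )]
(S) ⇒ (A)   [S ::= A]
(A) ⇒ ((S))   [A ::= ( S )]
((S)) ⇒ ((A))   [S ::= A]
((A)) ⇒ ((()))   [A ::= ( )]

S ⇒ A ⇒ (S) ⇒ (A) ⇒ ((S)) ⇒ ((A)) ⇒ ((()))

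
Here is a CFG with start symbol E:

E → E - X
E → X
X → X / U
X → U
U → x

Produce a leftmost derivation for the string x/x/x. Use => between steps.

E => X => X/U => X/U/U => U/U/U => x/U/U => x/x/U => x/x/x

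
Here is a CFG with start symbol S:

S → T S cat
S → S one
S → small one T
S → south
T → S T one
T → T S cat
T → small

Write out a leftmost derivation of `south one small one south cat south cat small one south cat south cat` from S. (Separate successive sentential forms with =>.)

S => T S cat => T S cat S cat => S T one S cat S cat => T S cat T one S cat S cat => T S cat S cat T one S cat S cat => S T one S cat S cat T one S cat S cat => S one T one S cat S cat T one S cat S cat => south one T one S cat S cat T one S cat S cat => south one small one S cat S cat T one S cat S cat => south one small one south cat S cat T one S cat S cat => south one small one south cat south cat T one S cat S cat => south one small one south cat south cat small one S cat S cat => south one small one south cat south cat small one south cat S cat => south one small one south cat south cat small one south cat south cat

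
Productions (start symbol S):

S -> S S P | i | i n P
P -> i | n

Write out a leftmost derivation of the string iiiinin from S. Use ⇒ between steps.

S ⇒ SSP ⇒ SSPSP ⇒ SSPSPSP ⇒ iSPSPSP ⇒ iiPSPSP ⇒ iiiSPSP ⇒ iiiiPSP ⇒ iiiinSP ⇒ iiiiniP ⇒ iiiinin

S ⇒ SSP   [S -> S S P]
SSP ⇒ SSPSP   [S -> S S P]
SSPSP ⇒ SSPSPSP   [S -> S S P]
SSPSPSP ⇒ iSPSPSP   [S -> i]
iSPSPSP ⇒ iiPSPSP   [S -> i]
iiPSPSP ⇒ iiiSPSP   [P -> i]
iiiSPSP ⇒ iiiiPSP   [S -> i]
iiiiPSP ⇒ iiiinSP   [P -> n]
iiiinSP ⇒ iiiiniP   [S -> i]
iiiiniP ⇒ iiiinin   [P -> n]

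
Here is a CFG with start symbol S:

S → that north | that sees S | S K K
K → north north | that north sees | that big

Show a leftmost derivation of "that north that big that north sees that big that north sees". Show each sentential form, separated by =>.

S => S K K => S K K K K => that north K K K K => that north that big K K K => that north that big that north sees K K => that north that big that north sees that big K => that north that big that north sees that big that north sees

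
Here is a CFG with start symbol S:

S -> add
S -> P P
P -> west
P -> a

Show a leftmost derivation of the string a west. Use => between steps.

S => P P => a P => a west

S => P P   [S -> P P]
P P => a P   [P -> a]
a P => a west   [P -> west]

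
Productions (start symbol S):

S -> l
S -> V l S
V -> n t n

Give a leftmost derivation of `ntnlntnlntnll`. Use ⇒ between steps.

S ⇒ VlS ⇒ ntnlS ⇒ ntnlVlS ⇒ ntnlntnlS ⇒ ntnlntnlVlS ⇒ ntnlntnlntnlS ⇒ ntnlntnlntnll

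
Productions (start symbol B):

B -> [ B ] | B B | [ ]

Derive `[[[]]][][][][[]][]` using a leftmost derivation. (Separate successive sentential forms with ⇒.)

B ⇒ BB ⇒ BBB ⇒ [B]BB ⇒ [[B]]BB ⇒ [[[]]]BB ⇒ [[[]]]BBB ⇒ [[[]]]BBBB ⇒ [[[]]][]BBB ⇒ [[[]]][][]BB ⇒ [[[]]][][][]B ⇒ [[[]]][][][]BB ⇒ [[[]]][][][][B]B ⇒ [[[]]][][][][[]]B ⇒ [[[]]][][][][[]][]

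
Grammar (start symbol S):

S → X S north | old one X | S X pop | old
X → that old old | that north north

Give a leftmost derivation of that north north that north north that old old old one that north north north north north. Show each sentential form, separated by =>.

S => X S north => that north north S north => that north north X S north north => that north north that north north S north north => that north north that north north X S north north north => that north north that north north that old old S north north north => that north north that north north that old old old one X north north north => that north north that north north that old old old one that north north north north north

S => X S north   [S → X S north]
X S north => that north north S north   [X → that north north]
that north north S north => that north north X S north north   [S → X S north]
that north north X S north north => that north north that north north S north north   [X → that north north]
that north north that north north S north north => that north north that north north X S north north north   [S → X S north]
that north north that north north X S north north north => that north north that north north that old old S north north north   [X → that old old]
that north north that north north that old old S north north north => that north north that north north that old old old one X north north north   [S → old one X]
that north north that north north that old old old one X north north north => that north north that north north that old old old one that north north north north north   [X → that north north]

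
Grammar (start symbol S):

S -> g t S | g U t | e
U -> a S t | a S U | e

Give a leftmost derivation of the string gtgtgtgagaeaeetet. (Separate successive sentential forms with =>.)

S => gtS   [S -> g t S]
gtS => gtgtS   [S -> g t S]
gtgtS => gtgtgtS   [S -> g t S]
gtgtgtS => gtgtgtgUt   [S -> g U t]
gtgtgtgUt => gtgtgtgaSUt   [U -> a S U]
gtgtgtgaSUt => gtgtgtgagUtUt   [S -> g U t]
gtgtgtgagUtUt => gtgtgtgagaSUtUt   [U -> a S U]
gtgtgtgagaSUtUt => gtgtgtgagaeUtUt   [S -> e]
gtgtgtgagaeUtUt => gtgtgtgagaeaSUtUt   [U -> a S U]
gtgtgtgagaeaSUtUt => gtgtgtgagaeaeUtUt   [S -> e]
gtgtgtgagaeaeUtUt => gtgtgtgagaeaeetUt   [U -> e]
gtgtgtgagaeaeetUt => gtgtgtgagaeaeetet   [U -> e]

S => gtS => gtgtS => gtgtgtS => gtgtgtgUt => gtgtgtgaSUt => gtgtgtgagUtUt => gtgtgtgagaSUtUt => gtgtgtgagaeUtUt => gtgtgtgagaeaSUtUt => gtgtgtgagaeaeUtUt => gtgtgtgagaeaeetUt => gtgtgtgagaeaeetet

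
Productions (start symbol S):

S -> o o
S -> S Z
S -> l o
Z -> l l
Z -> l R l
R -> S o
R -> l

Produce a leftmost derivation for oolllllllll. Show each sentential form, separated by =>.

S=>SZ=>SZZ=>SZZZ=>SZZZZ=>ooZZZZ=>oollZZZ=>oollllZZ=>oolllllRlZ=>oolllllllZ=>oolllllllll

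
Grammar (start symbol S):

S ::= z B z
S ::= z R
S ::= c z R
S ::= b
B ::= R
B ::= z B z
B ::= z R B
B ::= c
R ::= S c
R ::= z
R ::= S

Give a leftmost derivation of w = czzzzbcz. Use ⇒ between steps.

S⇒czR⇒czS⇒czzR⇒czzS⇒czzzBz⇒czzzzRBz⇒czzzzSBz⇒czzzzbBz⇒czzzzbcz

S ⇒ czR   [S ::= c z R]
czR ⇒ czS   [R ::= S]
czS ⇒ czzR   [S ::= z R]
czzR ⇒ czzS   [R ::= S]
czzS ⇒ czzzBz   [S ::= z B z]
czzzBz ⇒ czzzzRBz   [B ::= z R B]
czzzzRBz ⇒ czzzzSBz   [R ::= S]
czzzzSBz ⇒ czzzzbBz   [S ::= b]
czzzzbBz ⇒ czzzzbcz   [B ::= c]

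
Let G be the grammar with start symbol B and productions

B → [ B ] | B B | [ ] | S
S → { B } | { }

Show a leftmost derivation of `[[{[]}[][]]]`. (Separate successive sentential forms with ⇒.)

B ⇒ [B]   [B → [ B ]]
[B] ⇒ [[B]]   [B → [ B ]]
[[B]] ⇒ [[BB]]   [B → B B]
[[BB]] ⇒ [[SB]]   [B → S]
[[SB]] ⇒ [[{B}B]]   [S → { B }]
[[{B}B]] ⇒ [[{[]}B]]   [B → [ ]]
[[{[]}B]] ⇒ [[{[]}BB]]   [B → B B]
[[{[]}BB]] ⇒ [[{[]}[]B]]   [B → [ ]]
[[{[]}[]B]] ⇒ [[{[]}[][]]]   [B → [ ]]

B⇒[B]⇒[[B]]⇒[[BB]]⇒[[SB]]⇒[[{B}B]]⇒[[{[]}B]]⇒[[{[]}BB]]⇒[[{[]}[]B]]⇒[[{[]}[][]]]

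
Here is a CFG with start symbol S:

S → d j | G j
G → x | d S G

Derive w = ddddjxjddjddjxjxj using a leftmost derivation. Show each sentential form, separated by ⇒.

S ⇒ Gj   [S → G j]
Gj ⇒ dSGj   [G → d S G]
dSGj ⇒ dGjGj   [S → G j]
dGjGj ⇒ ddSGjGj   [G → d S G]
ddSGjGj ⇒ ddGjGjGj   [S → G j]
ddGjGjGj ⇒ dddSGjGjGj   [G → d S G]
dddSGjGjGj ⇒ ddddjGjGjGj   [S → d j]
ddddjGjGjGj ⇒ ddddjxjGjGj   [G → x]
ddddjxjGjGj ⇒ ddddjxjdSGjGj   [G → d S G]
ddddjxjdSGjGj ⇒ ddddjxjddjGjGj   [S → d j]
ddddjxjddjGjGj ⇒ ddddjxjddjdSGjGj   [G → d S G]
ddddjxjddjdSGjGj ⇒ ddddjxjddjddjGjGj   [S → d j]
ddddjxjddjddjGjGj ⇒ ddddjxjddjddjxjGj   [G → x]
ddddjxjddjddjxjGj ⇒ ddddjxjddjddjxjxj   [G → x]

S⇒Gj⇒dSGj⇒dGjGj⇒ddSGjGj⇒ddGjGjGj⇒dddSGjGjGj⇒ddddjGjGjGj⇒ddddjxjGjGj⇒ddddjxjdSGjGj⇒ddddjxjddjGjGj⇒ddddjxjddjdSGjGj⇒ddddjxjddjddjGjGj⇒ddddjxjddjddjxjGj⇒ddddjxjddjddjxjxj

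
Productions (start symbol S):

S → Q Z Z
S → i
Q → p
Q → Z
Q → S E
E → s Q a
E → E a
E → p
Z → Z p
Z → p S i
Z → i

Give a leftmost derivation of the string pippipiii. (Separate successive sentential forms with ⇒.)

S ⇒ QZZ ⇒ pZZ ⇒ piZ ⇒ pipSi ⇒ pipQZZi ⇒ pippZZi ⇒ pippiZi ⇒ pippipSii ⇒ pippipiii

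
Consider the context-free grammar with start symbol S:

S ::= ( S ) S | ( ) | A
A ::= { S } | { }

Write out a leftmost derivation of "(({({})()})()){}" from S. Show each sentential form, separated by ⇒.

S ⇒ (S)S ⇒ ((S)S)S ⇒ ((A)S)S ⇒ (({S})S)S ⇒ (({(S)S})S)S ⇒ (({(A)S})S)S ⇒ (({({})S})S)S ⇒ (({({})()})S)S ⇒ (({({})()})())S ⇒ (({({})()})())A ⇒ (({({})()})()){}

S ⇒ (S)S   [S ::= ( S ) S]
(S)S ⇒ ((S)S)S   [S ::= ( S ) S]
((S)S)S ⇒ ((A)S)S   [S ::= A]
((A)S)S ⇒ (({S})S)S   [A ::= { S }]
(({S})S)S ⇒ (({(S)S})S)S   [S ::= ( S ) S]
(({(S)S})S)S ⇒ (({(A)S})S)S   [S ::= A]
(({(A)S})S)S ⇒ (({({})S})S)S   [A ::= { }]
(({({})S})S)S ⇒ (({({})()})S)S   [S ::= ( )]
(({({})()})S)S ⇒ (({({})()})())S   [S ::= ( )]
(({({})()})())S ⇒ (({({})()})())A   [S ::= A]
(({({})()})())A ⇒ (({({})()})()){}   [A ::= { }]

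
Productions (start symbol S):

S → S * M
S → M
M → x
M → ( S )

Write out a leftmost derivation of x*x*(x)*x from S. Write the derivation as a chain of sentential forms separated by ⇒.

S ⇒ S*M ⇒ S*M*M ⇒ S*M*M*M ⇒ M*M*M*M ⇒ x*M*M*M ⇒ x*x*M*M ⇒ x*x*(S)*M ⇒ x*x*(M)*M ⇒ x*x*(x)*M ⇒ x*x*(x)*x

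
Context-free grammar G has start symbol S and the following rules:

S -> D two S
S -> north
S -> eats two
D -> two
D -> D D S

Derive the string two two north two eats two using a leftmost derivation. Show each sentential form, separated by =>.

S => D two S => D D S two S => two D S two S => two two S two S => two two north two S => two two north two eats two

S => D two S   [S -> D two S]
D two S => D D S two S   [D -> D D S]
D D S two S => two D S two S   [D -> two]
two D S two S => two two S two S   [D -> two]
two two S two S => two two north two S   [S -> north]
two two north two S => two two north two eats two   [S -> eats two]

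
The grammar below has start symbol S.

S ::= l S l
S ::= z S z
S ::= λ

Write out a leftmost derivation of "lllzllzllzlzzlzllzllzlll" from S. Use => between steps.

S => lSl => llSll => lllSlll => lllzSzlll => lllzlSlzlll => lllzllSllzlll => lllzllzSzllzlll => lllzllzlSlzllzlll => lllzllzllSllzllzlll => lllzllzllzSzllzllzlll => lllzllzllzlSlzllzllzlll => lllzllzllzlzSzlzllzllzlll => lllzllzllzlzzlzllzllzlll

S => lSl   [S ::= l S l]
lSl => llSll   [S ::= l S l]
llSll => lllSlll   [S ::= l S l]
lllSlll => lllzSzlll   [S ::= z S z]
lllzSzlll => lllzlSlzlll   [S ::= l S l]
lllzlSlzlll => lllzllSllzlll   [S ::= l S l]
lllzllSllzlll => lllzllzSzllzlll   [S ::= z S z]
lllzllzSzllzlll => lllzllzlSlzllzlll   [S ::= l S l]
lllzllzlSlzllzlll => lllzllzllSllzllzlll   [S ::= l S l]
lllzllzllSllzllzlll => lllzllzllzSzllzllzlll   [S ::= z S z]
lllzllzllzSzllzllzlll => lllzllzllzlSlzllzllzlll   [S ::= l S l]
lllzllzllzlSlzllzllzlll => lllzllzllzlzSzlzllzllzlll   [S ::= z S z]
lllzllzllzlzSzlzllzllzlll => lllzllzllzlzzlzllzllzlll   [S ::= λ]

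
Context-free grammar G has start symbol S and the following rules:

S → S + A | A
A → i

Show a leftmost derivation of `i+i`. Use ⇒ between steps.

S ⇒ S+A ⇒ A+A ⇒ i+A ⇒ i+i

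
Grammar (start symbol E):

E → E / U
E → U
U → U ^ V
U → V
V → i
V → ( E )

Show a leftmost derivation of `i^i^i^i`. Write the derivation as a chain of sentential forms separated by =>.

E => U => U^V => U^V^V => U^V^V^V => V^V^V^V => i^V^V^V => i^i^V^V => i^i^i^V => i^i^i^i

E => U   [E → U]
U => U^V   [U → U ^ V]
U^V => U^V^V   [U → U ^ V]
U^V^V => U^V^V^V   [U → U ^ V]
U^V^V^V => V^V^V^V   [U → V]
V^V^V^V => i^V^V^V   [V → i]
i^V^V^V => i^i^V^V   [V → i]
i^i^V^V => i^i^i^V   [V → i]
i^i^i^V => i^i^i^i   [V → i]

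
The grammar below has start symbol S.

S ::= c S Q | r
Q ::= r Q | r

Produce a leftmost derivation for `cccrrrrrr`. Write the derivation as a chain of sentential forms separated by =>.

S => cSQ => ccSQQ => cccSQQQ => cccrQQQ => cccrrQQ => cccrrrQQ => cccrrrrQ => cccrrrrrQ => cccrrrrrr

S => cSQ   [S ::= c S Q]
cSQ => ccSQQ   [S ::= c S Q]
ccSQQ => cccSQQQ   [S ::= c S Q]
cccSQQQ => cccrQQQ   [S ::= r]
cccrQQQ => cccrrQQ   [Q ::= r]
cccrrQQ => cccrrrQQ   [Q ::= r Q]
cccrrrQQ => cccrrrrQ   [Q ::= r]
cccrrrrQ => cccrrrrrQ   [Q ::= r Q]
cccrrrrrQ => cccrrrrrr   [Q ::= r]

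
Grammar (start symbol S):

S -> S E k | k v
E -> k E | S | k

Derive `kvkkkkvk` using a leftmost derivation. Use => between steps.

S => SEk => kvEk => kvkEk => kvkkEk => kvkkkEk => kvkkkSk => kvkkkkvk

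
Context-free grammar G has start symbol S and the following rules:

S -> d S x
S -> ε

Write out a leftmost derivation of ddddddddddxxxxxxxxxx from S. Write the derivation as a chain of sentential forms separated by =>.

S => dSx => ddSxx => dddSxxx => ddddSxxxx => dddddSxxxxx => ddddddSxxxxxx => dddddddSxxxxxxx => ddddddddSxxxxxxxx => dddddddddSxxxxxxxxx => ddddddddddSxxxxxxxxxx => ddddddddddxxxxxxxxxx

S => dSx   [S -> d S x]
dSx => ddSxx   [S -> d S x]
ddSxx => dddSxxx   [S -> d S x]
dddSxxx => ddddSxxxx   [S -> d S x]
ddddSxxxx => dddddSxxxxx   [S -> d S x]
dddddSxxxxx => ddddddSxxxxxx   [S -> d S x]
ddddddSxxxxxx => dddddddSxxxxxxx   [S -> d S x]
dddddddSxxxxxxx => ddddddddSxxxxxxxx   [S -> d S x]
ddddddddSxxxxxxxx => dddddddddSxxxxxxxxx   [S -> d S x]
dddddddddSxxxxxxxxx => ddddddddddSxxxxxxxxxx   [S -> d S x]
ddddddddddSxxxxxxxxxx => ddddddddddxxxxxxxxxx   [S -> ε]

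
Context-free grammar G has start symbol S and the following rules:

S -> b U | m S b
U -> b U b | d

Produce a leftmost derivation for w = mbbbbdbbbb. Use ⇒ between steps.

S ⇒ mSb ⇒ mbUb ⇒ mbbUbb ⇒ mbbbUbbb ⇒ mbbbbUbbbb ⇒ mbbbbdbbbb

S ⇒ mSb   [S -> m S b]
mSb ⇒ mbUb   [S -> b U]
mbUb ⇒ mbbUbb   [U -> b U b]
mbbUbb ⇒ mbbbUbbb   [U -> b U b]
mbbbUbbb ⇒ mbbbbUbbbb   [U -> b U b]
mbbbbUbbbb ⇒ mbbbbdbbbb   [U -> d]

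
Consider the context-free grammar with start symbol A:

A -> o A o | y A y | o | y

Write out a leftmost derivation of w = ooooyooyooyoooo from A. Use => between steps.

A => oAo => ooAoo => oooAooo => ooooAoooo => ooooyAyoooo => ooooyoAoyoooo => ooooyooAooyoooo => ooooyooyooyoooo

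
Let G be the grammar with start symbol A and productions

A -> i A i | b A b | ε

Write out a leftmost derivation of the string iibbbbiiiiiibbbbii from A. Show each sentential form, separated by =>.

A => iAi   [A -> i A i]
iAi => iiAii   [A -> i A i]
iiAii => iibAbii   [A -> b A b]
iibAbii => iibbAbbii   [A -> b A b]
iibbAbbii => iibbbAbbbii   [A -> b A b]
iibbbAbbbii => iibbbbAbbbbii   [A -> b A b]
iibbbbAbbbbii => iibbbbiAibbbbii   [A -> i A i]
iibbbbiAibbbbii => iibbbbiiAiibbbbii   [A -> i A i]
iibbbbiiAiibbbbii => iibbbbiiiAiiibbbbii   [A -> i A i]
iibbbbiiiAiiibbbbii => iibbbbiiiiiibbbbii   [A -> ε]

A => iAi => iiAii => iibAbii => iibbAbbii => iibbbAbbbii => iibbbbAbbbbii => iibbbbiAibbbbii => iibbbbiiAiibbbbii => iibbbbiiiAiiibbbbii => iibbbbiiiiiibbbbii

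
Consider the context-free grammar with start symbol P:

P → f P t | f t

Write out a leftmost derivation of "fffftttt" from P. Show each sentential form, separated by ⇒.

P ⇒ fPt   [P → f P t]
fPt ⇒ ffPtt   [P → f P t]
ffPtt ⇒ fffPttt   [P → f P t]
fffPttt ⇒ fffftttt   [P → f t]

P⇒fPt⇒ffPtt⇒fffPttt⇒fffftttt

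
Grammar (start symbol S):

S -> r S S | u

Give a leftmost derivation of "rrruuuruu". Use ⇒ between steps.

S ⇒ rSS ⇒ rrSSS ⇒ rrrSSSS ⇒ rrruSSS ⇒ rrruuSS ⇒ rrruuuS ⇒ rrruuurSS ⇒ rrruuuruS ⇒ rrruuuruu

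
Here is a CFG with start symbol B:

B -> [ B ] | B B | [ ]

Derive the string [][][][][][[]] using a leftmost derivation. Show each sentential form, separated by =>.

B => BB   [B -> B B]
BB => []B   [B -> [ ]]
[]B => []BB   [B -> B B]
[]BB => [][]B   [B -> [ ]]
[][]B => [][]BB   [B -> B B]
[][]BB => [][][]B   [B -> [ ]]
[][][]B => [][][]BB   [B -> B B]
[][][]BB => [][][]BBB   [B -> B B]
[][][]BBB => [][][][]BB   [B -> [ ]]
[][][][]BB => [][][][][]B   [B -> [ ]]
[][][][][]B => [][][][][][B]   [B -> [ B ]]
[][][][][][B] => [][][][][][[]]   [B -> [ ]]

B=>BB=>[]B=>[]BB=>[][]B=>[][]BB=>[][][]B=>[][][]BB=>[][][]BBB=>[][][][]BB=>[][][][][]B=>[][][][][][B]=>[][][][][][[]]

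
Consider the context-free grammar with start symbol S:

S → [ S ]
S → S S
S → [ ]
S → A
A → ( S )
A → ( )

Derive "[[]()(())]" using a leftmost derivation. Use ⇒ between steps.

S ⇒ [S] ⇒ [SS] ⇒ [[]S] ⇒ [[]SS] ⇒ [[]AS] ⇒ [[]()S] ⇒ [[]()A] ⇒ [[]()(S)] ⇒ [[]()(A)] ⇒ [[]()(())]

S ⇒ [S]   [S → [ S ]]
[S] ⇒ [SS]   [S → S S]
[SS] ⇒ [[]S]   [S → [ ]]
[[]S] ⇒ [[]SS]   [S → S S]
[[]SS] ⇒ [[]AS]   [S → A]
[[]AS] ⇒ [[]()S]   [A → ( )]
[[]()S] ⇒ [[]()A]   [S → A]
[[]()A] ⇒ [[]()(S)]   [A → ( S )]
[[]()(S)] ⇒ [[]()(A)]   [S → A]
[[]()(A)] ⇒ [[]()(())]   [A → ( )]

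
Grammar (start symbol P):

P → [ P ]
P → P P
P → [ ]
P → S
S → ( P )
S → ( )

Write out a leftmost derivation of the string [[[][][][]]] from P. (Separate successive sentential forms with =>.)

P => [P] => [[P]] => [[PP]] => [[PPP]] => [[PPPP]] => [[[]PPP]] => [[[][]PP]] => [[[][][]P]] => [[[][][][]]]

P => [P]   [P → [ P ]]
[P] => [[P]]   [P → [ P ]]
[[P]] => [[PP]]   [P → P P]
[[PP]] => [[PPP]]   [P → P P]
[[PPP]] => [[PPPP]]   [P → P P]
[[PPPP]] => [[[]PPP]]   [P → [ ]]
[[[]PPP]] => [[[][]PP]]   [P → [ ]]
[[[][]PP]] => [[[][][]P]]   [P → [ ]]
[[[][][]P]] => [[[][][][]]]   [P → [ ]]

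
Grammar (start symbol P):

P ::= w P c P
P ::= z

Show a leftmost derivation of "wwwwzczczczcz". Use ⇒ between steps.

P ⇒ wPcP ⇒ wwPcPcP ⇒ wwwPcPcPcP ⇒ wwwwPcPcPcPcP ⇒ wwwwzcPcPcPcP ⇒ wwwwzczcPcPcP ⇒ wwwwzczczcPcP ⇒ wwwwzczczczcP ⇒ wwwwzczczczcz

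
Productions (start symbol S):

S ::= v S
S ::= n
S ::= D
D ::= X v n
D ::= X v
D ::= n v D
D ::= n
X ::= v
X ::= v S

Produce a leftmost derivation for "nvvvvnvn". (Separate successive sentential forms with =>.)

S=>D=>nvD=>nvXvn=>nvvSvn=>nvvDvn=>nvvXvnvn=>nvvvvnvn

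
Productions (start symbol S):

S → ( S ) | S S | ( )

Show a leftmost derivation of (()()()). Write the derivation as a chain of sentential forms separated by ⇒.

S ⇒ (S) ⇒ (SS) ⇒ (SSS) ⇒ (()SS) ⇒ (()()S) ⇒ (()()())

S ⇒ (S)   [S → ( S )]
(S) ⇒ (SS)   [S → S S]
(SS) ⇒ (SSS)   [S → S S]
(SSS) ⇒ (()SS)   [S → ( )]
(()SS) ⇒ (()()S)   [S → ( )]
(()()S) ⇒ (()()())   [S → ( )]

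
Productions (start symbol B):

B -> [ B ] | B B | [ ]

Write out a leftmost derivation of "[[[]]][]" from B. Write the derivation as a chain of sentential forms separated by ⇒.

B ⇒ BB   [B -> B B]
BB ⇒ [B]B   [B -> [ B ]]
[B]B ⇒ [[B]]B   [B -> [ B ]]
[[B]]B ⇒ [[[]]]B   [B -> [ ]]
[[[]]]B ⇒ [[[]]][]   [B -> [ ]]

B ⇒ BB ⇒ [B]B ⇒ [[B]]B ⇒ [[[]]]B ⇒ [[[]]][]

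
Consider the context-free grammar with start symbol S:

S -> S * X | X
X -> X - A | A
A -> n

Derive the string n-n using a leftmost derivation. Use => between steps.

S => X => X-A => A-A => n-A => n-n

S => X   [S -> X]
X => X-A   [X -> X - A]
X-A => A-A   [X -> A]
A-A => n-A   [A -> n]
n-A => n-n   [A -> n]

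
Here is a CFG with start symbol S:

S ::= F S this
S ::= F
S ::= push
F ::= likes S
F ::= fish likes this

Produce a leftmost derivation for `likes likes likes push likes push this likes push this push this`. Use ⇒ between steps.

S ⇒ F S this ⇒ likes S S this ⇒ likes F S this S this ⇒ likes likes S S this S this ⇒ likes likes F S this S this S this ⇒ likes likes likes S S this S this S this ⇒ likes likes likes push S this S this S this ⇒ likes likes likes push F this S this S this ⇒ likes likes likes push likes S this S this S this ⇒ likes likes likes push likes push this S this S this ⇒ likes likes likes push likes push this F this S this ⇒ likes likes likes push likes push this likes S this S this ⇒ likes likes likes push likes push this likes push this S this ⇒ likes likes likes push likes push this likes push this push this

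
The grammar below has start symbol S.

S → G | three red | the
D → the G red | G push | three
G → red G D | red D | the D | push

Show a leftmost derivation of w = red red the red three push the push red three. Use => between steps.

S => G   [S → G]
G => red G D   [G → red G D]
red G D => red red G D D   [G → red G D]
red red G D D => red red the D D D   [G → the D]
red red the D D D => red red the G push D D   [D → G push]
red red the G push D D => red red the red D push D D   [G → red D]
red red the red D push D D => red red the red three push D D   [D → three]
red red the red three push D D => red red the red three push the G red D   [D → the G red]
red red the red three push the G red D => red red the red three push the push red D   [G → push]
red red the red three push the push red D => red red the red three push the push red three   [D → three]

S => G => red G D => red red G D D => red red the D D D => red red the G push D D => red red the red D push D D => red red the red three push D D => red red the red three push the G red D => red red the red three push the push red D => red red the red three push the push red three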